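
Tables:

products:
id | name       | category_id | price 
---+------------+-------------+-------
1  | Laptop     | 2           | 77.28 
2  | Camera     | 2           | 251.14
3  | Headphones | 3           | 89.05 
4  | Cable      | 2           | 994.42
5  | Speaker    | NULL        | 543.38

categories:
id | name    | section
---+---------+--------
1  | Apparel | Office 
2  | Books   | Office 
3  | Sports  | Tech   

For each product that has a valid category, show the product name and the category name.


INNER JOIN keeps only products rows whose category_id matches an id in categories. Walk through each product:
  - product 1 (Laptop): category_id=2 -> matches Books
  - product 2 (Camera): category_id=2 -> matches Books
  - product 3 (Headphones): category_id=3 -> matches Sports
  - product 4 (Cable): category_id=2 -> matches Books
  - product 5 (Speaker): category_id=NULL, no match -> dropped
So 1 of 5 rows is dropped.

SQL:
SELECT a.name, b.name AS category
FROM products a
INNER JOIN categories b ON a.category_id = b.id

Result:
name       | category
-----------+---------
Laptop     | Books   
Camera     | Books   
Headphones | Sports  
Cable      | Books   


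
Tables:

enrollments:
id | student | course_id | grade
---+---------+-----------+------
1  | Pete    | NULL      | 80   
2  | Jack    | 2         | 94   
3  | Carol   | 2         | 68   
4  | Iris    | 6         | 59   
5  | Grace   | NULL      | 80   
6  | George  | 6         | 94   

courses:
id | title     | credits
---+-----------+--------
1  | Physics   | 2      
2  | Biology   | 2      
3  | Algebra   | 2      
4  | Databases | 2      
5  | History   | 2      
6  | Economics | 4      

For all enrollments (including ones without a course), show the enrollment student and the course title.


LEFT JOIN keeps every row from enrollments (the left table); where course_id has no match in courses, the course columns become NULL. Walk through each enrollment:
  - enrollment 1 (Pete): course_id=NULL, no match -> kept with NULL
  - enrollment 2 (Jack): course_id=2 -> matches Biology
  - enrollment 3 (Carol): course_id=2 -> matches Biology
  - enrollment 4 (Iris): course_id=6 -> matches Economics
  - enrollment 5 (Grace): course_id=NULL, no match -> kept with NULL
  - enrollment 6 (George): course_id=6 -> matches Economics
All 6 rows appear; 2 have NULL course.

SQL:
SELECT a.student, b.title AS course
FROM enrollments a
LEFT JOIN courses b ON a.course_id = b.id

Result:
student | course   
--------+----------
Pete    | NULL     
Jack    | Biology  
Carol   | Biology  
Iris    | Economics
Grace   | NULL     
George  | Economics


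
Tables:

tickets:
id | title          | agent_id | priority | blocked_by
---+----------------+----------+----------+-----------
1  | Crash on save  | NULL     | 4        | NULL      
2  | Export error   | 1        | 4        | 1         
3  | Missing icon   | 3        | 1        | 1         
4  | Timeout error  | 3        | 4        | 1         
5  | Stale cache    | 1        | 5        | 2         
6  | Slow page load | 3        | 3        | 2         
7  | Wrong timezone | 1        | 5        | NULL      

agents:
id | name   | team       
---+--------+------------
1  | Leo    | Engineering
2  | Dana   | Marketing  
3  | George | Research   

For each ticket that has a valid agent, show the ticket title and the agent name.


INNER JOIN keeps only tickets rows whose agent_id matches an id in agents. Walk through each ticket:
  - ticket 1 (Crash on save): agent_id=NULL, no match -> dropped
  - ticket 2 (Export error): agent_id=1 -> matches Leo
  - ticket 3 (Missing icon): agent_id=3 -> matches George
  - ticket 4 (Timeout error): agent_id=3 -> matches George
  - ticket 5 (Stale cache): agent_id=1 -> matches Leo
  - ticket 6 (Slow page load): agent_id=3 -> matches George
  - ticket 7 (Wrong timezone): agent_id=1 -> matches Leo
So 1 of 7 rows is dropped.

SQL:
SELECT a.title, b.name AS agent
FROM tickets a
INNER JOIN agents b ON a.agent_id = b.id

Result:
title          | agent 
---------------+-------
Export error   | Leo   
Missing icon   | George
Timeout error  | George
Stale cache    | Leo   
Slow page load | George
Wrong timezone | Leo   


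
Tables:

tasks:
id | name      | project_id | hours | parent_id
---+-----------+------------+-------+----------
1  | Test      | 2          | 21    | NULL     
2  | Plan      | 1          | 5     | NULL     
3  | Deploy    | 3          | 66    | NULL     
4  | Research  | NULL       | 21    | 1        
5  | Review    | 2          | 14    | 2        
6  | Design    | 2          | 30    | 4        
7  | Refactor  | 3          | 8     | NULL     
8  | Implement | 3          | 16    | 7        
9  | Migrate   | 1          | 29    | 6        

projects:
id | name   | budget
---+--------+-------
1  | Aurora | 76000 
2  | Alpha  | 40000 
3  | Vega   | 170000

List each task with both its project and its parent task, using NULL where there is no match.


Two LEFT JOINs from the same base table tasks: one to projects via project_id, one to tasks itself via parent_id. Both are LEFT so every task is preserved.
Match against projects:
  - task 1 (Test): project_id=2 -> matches Alpha
  - task 2 (Plan): project_id=1 -> matches Aurora
  - task 3 (Deploy): project_id=3 -> matches Vega
  - task 4 (Research): project_id=NULL, no match -> kept with NULL
  - task 5 (Review): project_id=2 -> matches Alpha
  - task 6 (Design): project_id=2 -> matches Alpha
  - task 7 (Refactor): project_id=3 -> matches Vega
  - task 8 (Implement): project_id=3 -> matches Vega
  - task 9 (Migrate): project_id=1 -> matches Aurora
Match against tasks (self):
  - task 1 (Test): parent_id=NULL -> NULL
  - task 2 (Plan): parent_id=NULL -> NULL
  - task 3 (Deploy): parent_id=NULL -> NULL
  - task 4 (Research): parent_id=1 -> Test
  - task 5 (Review): parent_id=2 -> Plan
  - task 6 (Design): parent_id=4 -> Research
  - task 7 (Refactor): parent_id=NULL -> NULL
  - task 8 (Implement): parent_id=7 -> Refactor
  - task 9 (Migrate): parent_id=6 -> Design

SQL:
SELECT a.name, b.name AS project, c.name AS parent
FROM tasks a
LEFT JOIN projects b ON a.project_id = b.id
LEFT JOIN tasks c ON a.parent_id = c.id

Result:
name      | project | parent  
----------+---------+---------
Test      | Alpha   | NULL    
Plan      | Aurora  | NULL    
Deploy    | Vega    | NULL    
Research  | NULL    | Test    
Review    | Alpha   | Plan    
Design    | Alpha   | Research
Refactor  | Vega    | NULL    
Implement | Vega    | Refactor
Migrate   | Aurora  | Design  


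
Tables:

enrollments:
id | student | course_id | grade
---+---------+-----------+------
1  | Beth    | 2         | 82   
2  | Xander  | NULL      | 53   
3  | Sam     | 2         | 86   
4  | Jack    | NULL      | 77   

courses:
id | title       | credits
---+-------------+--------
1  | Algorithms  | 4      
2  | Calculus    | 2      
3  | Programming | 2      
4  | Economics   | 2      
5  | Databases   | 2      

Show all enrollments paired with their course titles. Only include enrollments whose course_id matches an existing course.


INNER JOIN keeps only enrollments rows whose course_id matches an id in courses. Walk through each enrollment:
  - enrollment 1 (Beth): course_id=2 -> matches Calculus
  - enrollment 2 (Xander): course_id=NULL, no match -> dropped
  - enrollment 3 (Sam): course_id=2 -> matches Calculus
  - enrollment 4 (Jack): course_id=NULL, no match -> dropped
So 2 of 4 rows are dropped.

SQL:
SELECT a.student, b.title AS course
FROM enrollments a
INNER JOIN courses b ON a.course_id = b.id

Result:
student | course  
--------+---------
Beth    | Calculus
Sam     | Calculus


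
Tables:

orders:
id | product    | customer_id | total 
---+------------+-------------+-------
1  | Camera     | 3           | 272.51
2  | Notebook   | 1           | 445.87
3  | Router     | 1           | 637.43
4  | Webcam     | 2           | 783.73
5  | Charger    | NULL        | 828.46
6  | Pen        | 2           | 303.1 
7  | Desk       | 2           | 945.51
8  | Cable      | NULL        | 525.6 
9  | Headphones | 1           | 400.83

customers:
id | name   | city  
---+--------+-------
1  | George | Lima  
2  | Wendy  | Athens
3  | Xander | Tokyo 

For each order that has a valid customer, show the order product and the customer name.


INNER JOIN keeps only orders rows whose customer_id matches an id in customers. Walk through each order:
  - order 1 (Camera): customer_id=3 -> matches Xander
  - order 2 (Notebook): customer_id=1 -> matches George
  - order 3 (Router): customer_id=1 -> matches George
  - order 4 (Webcam): customer_id=2 -> matches Wendy
  - order 5 (Charger): customer_id=NULL, no match -> dropped
  - order 6 (Pen): customer_id=2 -> matches Wendy
  - order 7 (Desk): customer_id=2 -> matches Wendy
  - order 8 (Cable): customer_id=NULL, no match -> dropped
  - order 9 (Headphones): customer_id=1 -> matches George
So 2 of 9 rows are dropped.

SQL:
SELECT a.product, b.name AS customer
FROM orders a
INNER JOIN customers b ON a.customer_id = b.id

Result:
product    | customer
-----------+---------
Camera     | Xander  
Notebook   | George  
Router     | George  
Webcam     | Wendy   
Pen        | Wendy   
Desk       | Wendy   
Headphones | George  


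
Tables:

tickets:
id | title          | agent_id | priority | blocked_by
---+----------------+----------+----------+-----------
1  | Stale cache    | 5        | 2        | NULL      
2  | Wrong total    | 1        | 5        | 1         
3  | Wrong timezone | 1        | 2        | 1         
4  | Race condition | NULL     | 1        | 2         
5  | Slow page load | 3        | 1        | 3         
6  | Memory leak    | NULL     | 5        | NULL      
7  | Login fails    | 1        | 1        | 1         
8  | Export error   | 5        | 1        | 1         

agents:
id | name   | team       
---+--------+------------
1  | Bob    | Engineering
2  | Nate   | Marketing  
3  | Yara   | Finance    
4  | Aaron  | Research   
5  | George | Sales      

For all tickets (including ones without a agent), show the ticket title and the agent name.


LEFT JOIN keeps every row from tickets (the left table); where agent_id has no match in agents, the agent columns become NULL. Walk through each ticket:
  - ticket 1 (Stale cache): agent_id=5 -> matches George
  - ticket 2 (Wrong total): agent_id=1 -> matches Bob
  - ticket 3 (Wrong timezone): agent_id=1 -> matches Bob
  - ticket 4 (Race condition): agent_id=NULL, no match -> kept with NULL
  - ticket 5 (Slow page load): agent_id=3 -> matches Yara
  - ticket 6 (Memory leak): agent_id=NULL, no match -> kept with NULL
  - ticket 7 (Login fails): agent_id=1 -> matches Bob
  - ticket 8 (Export error): agent_id=5 -> matches George
All 8 rows appear; 2 have NULL agent.

SQL:
SELECT a.title, b.name AS agent
FROM tickets a
LEFT JOIN agents b ON a.agent_id = b.id

Result:
title          | agent 
---------------+-------
Stale cache    | George
Wrong total    | Bob   
Wrong timezone | Bob   
Race condition | NULL  
Slow page load | Yara  
Memory leak    | NULL  
Login fails    | Bob   
Export error   | George


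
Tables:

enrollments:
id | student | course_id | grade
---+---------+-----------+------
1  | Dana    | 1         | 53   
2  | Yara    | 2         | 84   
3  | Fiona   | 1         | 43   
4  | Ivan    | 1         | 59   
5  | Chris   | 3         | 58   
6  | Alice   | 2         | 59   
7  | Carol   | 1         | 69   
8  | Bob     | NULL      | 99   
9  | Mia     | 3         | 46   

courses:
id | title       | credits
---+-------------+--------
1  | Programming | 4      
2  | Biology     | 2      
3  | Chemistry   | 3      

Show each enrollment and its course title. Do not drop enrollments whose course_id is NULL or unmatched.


LEFT JOIN keeps every row from enrollments (the left table); where course_id has no match in courses, the course columns become NULL. Walk through each enrollment:
  - enrollment 1 (Dana): course_id=1 -> matches Programming
  - enrollment 2 (Yara): course_id=2 -> matches Biology
  - enrollment 3 (Fiona): course_id=1 -> matches Programming
  - enrollment 4 (Ivan): course_id=1 -> matches Programming
  - enrollment 5 (Chris): course_id=3 -> matches Chemistry
  - enrollment 6 (Alice): course_id=2 -> matches Biology
  - enrollment 7 (Carol): course_id=1 -> matches Programming
  - enrollment 8 (Bob): course_id=NULL, no match -> kept with NULL
  - enrollment 9 (Mia): course_id=3 -> matches Chemistry
All 9 rows appear; 1 has NULL course.

SQL:
SELECT a.student, b.title AS course
FROM enrollments a
LEFT JOIN courses b ON a.course_id = b.id

Result:
student | course     
--------+------------
Dana    | Programming
Yara    | Biology    
Fiona   | Programming
Ivan    | Programming
Chris   | Chemistry  
Alice   | Biology    
Carol   | Programming
Bob     | NULL       
Mia     | Chemistry  


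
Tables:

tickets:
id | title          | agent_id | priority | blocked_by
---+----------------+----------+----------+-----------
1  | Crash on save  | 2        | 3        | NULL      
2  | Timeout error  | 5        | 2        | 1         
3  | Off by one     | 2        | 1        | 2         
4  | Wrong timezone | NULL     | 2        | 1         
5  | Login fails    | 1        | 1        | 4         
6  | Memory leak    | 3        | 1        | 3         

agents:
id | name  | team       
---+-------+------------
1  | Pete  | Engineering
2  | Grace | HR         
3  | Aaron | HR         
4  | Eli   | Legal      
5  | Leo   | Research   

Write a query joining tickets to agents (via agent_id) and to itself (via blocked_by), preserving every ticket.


Two LEFT JOINs from the same base table tickets: one to agents via agent_id, one to tickets itself via blocked_by. Both are LEFT so every ticket is preserved.
Match against agents:
  - ticket 1 (Crash on save): agent_id=2 -> matches Grace
  - ticket 2 (Timeout error): agent_id=5 -> matches Leo
  - ticket 3 (Off by one): agent_id=2 -> matches Grace
  - ticket 4 (Wrong timezone): agent_id=NULL, no match -> kept with NULL
  - ticket 5 (Login fails): agent_id=1 -> matches Pete
  - ticket 6 (Memory leak): agent_id=3 -> matches Aaron
Match against tickets (self):
  - ticket 1 (Crash on save): blocked_by=NULL -> NULL
  - ticket 2 (Timeout error): blocked_by=1 -> Crash on save
  - ticket 3 (Off by one): blocked_by=2 -> Timeout error
  - ticket 4 (Wrong timezone): blocked_by=1 -> Crash on save
  - ticket 5 (Login fails): blocked_by=4 -> Wrong timezone
  - ticket 6 (Memory leak): blocked_by=3 -> Off by one

SQL:
SELECT a.title, b.name AS agent, c.title AS blocked_by
FROM tickets a
LEFT JOIN agents b ON a.agent_id = b.id
LEFT JOIN tickets c ON a.blocked_by = c.id

Result:
title          | agent | blocked_by    
---------------+-------+---------------
Crash on save  | Grace | NULL          
Timeout error  | Leo   | Crash on save 
Off by one     | Grace | Timeout error 
Wrong timezone | NULL  | Crash on save 
Login fails    | Pete  | Wrong timezone
Memory leak    | Aaron | Off by one    


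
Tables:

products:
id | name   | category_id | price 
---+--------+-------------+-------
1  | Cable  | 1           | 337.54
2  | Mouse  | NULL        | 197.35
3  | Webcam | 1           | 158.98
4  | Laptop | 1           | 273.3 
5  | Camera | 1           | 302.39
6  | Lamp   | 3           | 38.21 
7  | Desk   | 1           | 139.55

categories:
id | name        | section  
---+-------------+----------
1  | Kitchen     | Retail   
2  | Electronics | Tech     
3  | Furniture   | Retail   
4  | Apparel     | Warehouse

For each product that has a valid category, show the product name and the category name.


INNER JOIN keeps only products rows whose category_id matches an id in categories. Walk through each product:
  - product 1 (Cable): category_id=1 -> matches Kitchen
  - product 2 (Mouse): category_id=NULL, no match -> dropped
  - product 3 (Webcam): category_id=1 -> matches Kitchen
  - product 4 (Laptop): category_id=1 -> matches Kitchen
  - product 5 (Camera): category_id=1 -> matches Kitchen
  - product 6 (Lamp): category_id=3 -> matches Furniture
  - product 7 (Desk): category_id=1 -> matches Kitchen
So 1 of 7 rows is dropped.

SQL:
SELECT a.name, b.name AS category
FROM products a
INNER JOIN categories b ON a.category_id = b.id

Result:
name   | category 
-------+----------
Cable  | Kitchen  
Webcam | Kitchen  
Laptop | Kitchen  
Camera | Kitchen  
Lamp   | Furniture
Desk   | Kitchen  


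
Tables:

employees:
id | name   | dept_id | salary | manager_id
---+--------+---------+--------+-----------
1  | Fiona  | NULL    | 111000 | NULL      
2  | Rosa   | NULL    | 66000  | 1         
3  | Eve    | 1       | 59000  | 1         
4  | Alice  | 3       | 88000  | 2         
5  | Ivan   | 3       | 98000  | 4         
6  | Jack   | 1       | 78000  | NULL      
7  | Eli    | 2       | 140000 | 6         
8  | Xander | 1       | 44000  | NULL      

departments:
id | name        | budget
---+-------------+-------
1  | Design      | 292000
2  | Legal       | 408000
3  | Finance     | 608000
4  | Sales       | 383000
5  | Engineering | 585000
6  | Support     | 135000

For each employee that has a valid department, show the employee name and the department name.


INNER JOIN keeps only employees rows whose dept_id matches an id in departments. Walk through each employee:
  - employee 1 (Fiona): dept_id=NULL, no match -> dropped
  - employee 2 (Rosa): dept_id=NULL, no match -> dropped
  - employee 3 (Eve): dept_id=1 -> matches Design
  - employee 4 (Alice): dept_id=3 -> matches Finance
  - employee 5 (Ivan): dept_id=3 -> matches Finance
  - employee 6 (Jack): dept_id=1 -> matches Design
  - employee 7 (Eli): dept_id=2 -> matches Legal
  - employee 8 (Xander): dept_id=1 -> matches Design
So 2 of 8 rows are dropped.

SQL:
SELECT a.name, b.name AS department
FROM employees a
INNER JOIN departments b ON a.dept_id = b.id

Result:
name   | department
-------+-----------
Eve    | Design    
Alice  | Finance   
Ivan   | Finance   
Jack   | Design    
Eli    | Legal     
Xander | Design    


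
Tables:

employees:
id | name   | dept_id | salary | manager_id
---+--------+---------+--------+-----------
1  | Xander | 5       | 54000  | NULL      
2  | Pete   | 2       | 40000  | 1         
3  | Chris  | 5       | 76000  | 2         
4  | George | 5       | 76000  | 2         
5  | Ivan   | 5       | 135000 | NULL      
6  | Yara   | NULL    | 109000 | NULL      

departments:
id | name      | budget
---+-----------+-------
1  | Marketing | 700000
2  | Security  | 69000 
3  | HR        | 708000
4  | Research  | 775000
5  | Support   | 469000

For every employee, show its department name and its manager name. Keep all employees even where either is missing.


Two LEFT JOINs from the same base table employees: one to departments via dept_id, one to employees itself via manager_id. Both are LEFT so every employee is preserved.
Match against departments:
  - employee 1 (Xander): dept_id=5 -> matches Support
  - employee 2 (Pete): dept_id=2 -> matches Security
  - employee 3 (Chris): dept_id=5 -> matches Support
  - employee 4 (George): dept_id=5 -> matches Support
  - employee 5 (Ivan): dept_id=5 -> matches Support
  - employee 6 (Yara): dept_id=NULL, no match -> kept with NULL
Match against employees (self):
  - employee 1 (Xander): manager_id=NULL -> NULL
  - employee 2 (Pete): manager_id=1 -> Xander
  - employee 3 (Chris): manager_id=2 -> Pete
  - employee 4 (George): manager_id=2 -> Pete
  - employee 5 (Ivan): manager_id=NULL -> NULL
  - employee 6 (Yara): manager_id=NULL -> NULL

SQL:
SELECT a.name, b.name AS department, c.name AS manager
FROM employees a
LEFT JOIN departments b ON a.dept_id = b.id
LEFT JOIN employees c ON a.manager_id = c.id

Result:
name   | department | manager
-------+------------+--------
Xander | Support    | NULL   
Pete   | Security   | Xander 
Chris  | Support    | Pete   
George | Support    | Pete   
Ivan   | Support    | NULL   
Yara   | NULL       | NULL   


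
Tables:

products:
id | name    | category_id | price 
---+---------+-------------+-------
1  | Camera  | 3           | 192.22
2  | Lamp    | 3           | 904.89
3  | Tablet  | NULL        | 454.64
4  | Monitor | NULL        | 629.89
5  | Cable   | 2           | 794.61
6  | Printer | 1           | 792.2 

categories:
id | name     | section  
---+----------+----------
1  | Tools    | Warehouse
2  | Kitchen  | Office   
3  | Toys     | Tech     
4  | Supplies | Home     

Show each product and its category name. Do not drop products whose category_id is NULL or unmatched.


LEFT JOIN keeps every row from products (the left table); where category_id has no match in categories, the category columns become NULL. Walk through each product:
  - product 1 (Camera): category_id=3 -> matches Toys
  - product 2 (Lamp): category_id=3 -> matches Toys
  - product 3 (Tablet): category_id=NULL, no match -> kept with NULL
  - product 4 (Monitor): category_id=NULL, no match -> kept with NULL
  - product 5 (Cable): category_id=2 -> matches Kitchen
  - product 6 (Printer): category_id=1 -> matches Tools
All 6 rows appear; 2 have NULL category.

SQL:
SELECT a.name, b.name AS category
FROM products a
LEFT JOIN categories b ON a.category_id = b.id

Result:
name    | category
--------+---------
Camera  | Toys    
Lamp    | Toys    
Tablet  | NULL    
Monitor | NULL    
Cable   | Kitchen 
Printer | Tools   


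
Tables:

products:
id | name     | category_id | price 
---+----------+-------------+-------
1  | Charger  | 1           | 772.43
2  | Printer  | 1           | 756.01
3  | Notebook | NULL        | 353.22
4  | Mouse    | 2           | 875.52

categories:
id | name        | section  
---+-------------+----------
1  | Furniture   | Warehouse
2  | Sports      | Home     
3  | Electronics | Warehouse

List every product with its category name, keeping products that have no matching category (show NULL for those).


LEFT JOIN keeps every row from products (the left table); where category_id has no match in categories, the category columns become NULL. Walk through each product:
  - product 1 (Charger): category_id=1 -> matches Furniture
  - product 2 (Printer): category_id=1 -> matches Furniture
  - product 3 (Notebook): category_id=NULL, no match -> kept with NULL
  - product 4 (Mouse): category_id=2 -> matches Sports
All 4 rows appear; 1 has NULL category.

SQL:
SELECT a.name, b.name AS category
FROM products a
LEFT JOIN categories b ON a.category_id = b.id

Result:
name     | category 
---------+----------
Charger  | Furniture
Printer  | Furniture
Notebook | NULL     
Mouse    | Sports   


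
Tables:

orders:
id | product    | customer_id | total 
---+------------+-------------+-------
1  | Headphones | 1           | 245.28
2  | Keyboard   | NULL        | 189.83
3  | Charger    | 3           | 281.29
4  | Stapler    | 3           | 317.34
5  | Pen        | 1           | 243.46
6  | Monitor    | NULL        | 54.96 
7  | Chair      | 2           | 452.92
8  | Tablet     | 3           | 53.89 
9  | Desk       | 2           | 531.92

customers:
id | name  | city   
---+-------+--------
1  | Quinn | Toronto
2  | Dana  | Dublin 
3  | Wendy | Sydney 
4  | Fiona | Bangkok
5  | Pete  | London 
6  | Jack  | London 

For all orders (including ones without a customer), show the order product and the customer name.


LEFT JOIN keeps every row from orders (the left table); where customer_id has no match in customers, the customer columns become NULL. Walk through each order:
  - order 1 (Headphones): customer_id=1 -> matches Quinn
  - order 2 (Keyboard): customer_id=NULL, no match -> kept with NULL
  - order 3 (Charger): customer_id=3 -> matches Wendy
  - order 4 (Stapler): customer_id=3 -> matches Wendy
  - order 5 (Pen): customer_id=1 -> matches Quinn
  - order 6 (Monitor): customer_id=NULL, no match -> kept with NULL
  - order 7 (Chair): customer_id=2 -> matches Dana
  - order 8 (Tablet): customer_id=3 -> matches Wendy
  - order 9 (Desk): customer_id=2 -> matches Dana
All 9 rows appear; 2 have NULL customer.

SQL:
SELECT a.product, b.name AS customer
FROM orders a
LEFT JOIN customers b ON a.customer_id = b.id

Result:
product    | customer
-----------+---------
Headphones | Quinn   
Keyboard   | NULL    
Charger    | Wendy   
Stapler    | Wendy   
Pen        | Quinn   
Monitor    | NULL    
Chair      | Dana    
Tablet     | Wendy   
Desk       | Dana    


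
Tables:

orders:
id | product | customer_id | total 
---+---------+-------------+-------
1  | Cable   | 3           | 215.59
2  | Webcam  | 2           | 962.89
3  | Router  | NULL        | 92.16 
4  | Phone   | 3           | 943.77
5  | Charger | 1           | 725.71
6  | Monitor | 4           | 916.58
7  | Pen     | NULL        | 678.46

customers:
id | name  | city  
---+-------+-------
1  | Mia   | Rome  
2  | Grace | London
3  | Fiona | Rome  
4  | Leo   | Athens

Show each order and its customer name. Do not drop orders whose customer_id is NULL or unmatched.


LEFT JOIN keeps every row from orders (the left table); where customer_id has no match in customers, the customer columns become NULL. Walk through each order:
  - order 1 (Cable): customer_id=3 -> matches Fiona
  - order 2 (Webcam): customer_id=2 -> matches Grace
  - order 3 (Router): customer_id=NULL, no match -> kept with NULL
  - order 4 (Phone): customer_id=3 -> matches Fiona
  - order 5 (Charger): customer_id=1 -> matches Mia
  - order 6 (Monitor): customer_id=4 -> matches Leo
  - order 7 (Pen): customer_id=NULL, no match -> kept with NULL
All 7 rows appear; 2 have NULL customer.

SQL:
SELECT a.product, b.name AS customer
FROM orders a
LEFT JOIN customers b ON a.customer_id = b.id

Result:
product | customer
--------+---------
Cable   | Fiona   
Webcam  | Grace   
Router  | NULL    
Phone   | Fiona   
Charger | Mia     
Monitor | Leo     
Pen     | NULL    


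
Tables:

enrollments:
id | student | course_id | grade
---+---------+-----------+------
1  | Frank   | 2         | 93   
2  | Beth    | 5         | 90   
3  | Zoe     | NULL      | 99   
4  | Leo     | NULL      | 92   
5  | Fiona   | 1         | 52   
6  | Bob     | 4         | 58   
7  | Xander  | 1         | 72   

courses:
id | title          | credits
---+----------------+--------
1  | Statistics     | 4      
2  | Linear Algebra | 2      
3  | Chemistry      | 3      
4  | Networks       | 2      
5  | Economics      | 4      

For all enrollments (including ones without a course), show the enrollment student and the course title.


LEFT JOIN keeps every row from enrollments (the left table); where course_id has no match in courses, the course columns become NULL. Walk through each enrollment:
  - enrollment 1 (Frank): course_id=2 -> matches Linear Algebra
  - enrollment 2 (Beth): course_id=5 -> matches Economics
  - enrollment 3 (Zoe): course_id=NULL, no match -> kept with NULL
  - enrollment 4 (Leo): course_id=NULL, no match -> kept with NULL
  - enrollment 5 (Fiona): course_id=1 -> matches Statistics
  - enrollment 6 (Bob): course_id=4 -> matches Networks
  - enrollment 7 (Xander): course_id=1 -> matches Statistics
All 7 rows appear; 2 have NULL course.

SQL:
SELECT a.student, b.title AS course
FROM enrollments a
LEFT JOIN courses b ON a.course_id = b.id

Result:
student | course        
--------+---------------
Frank   | Linear Algebra
Beth    | Economics     
Zoe     | NULL          
Leo     | NULL          
Fiona   | Statistics    
Bob     | Networks      
Xander  | Statistics    


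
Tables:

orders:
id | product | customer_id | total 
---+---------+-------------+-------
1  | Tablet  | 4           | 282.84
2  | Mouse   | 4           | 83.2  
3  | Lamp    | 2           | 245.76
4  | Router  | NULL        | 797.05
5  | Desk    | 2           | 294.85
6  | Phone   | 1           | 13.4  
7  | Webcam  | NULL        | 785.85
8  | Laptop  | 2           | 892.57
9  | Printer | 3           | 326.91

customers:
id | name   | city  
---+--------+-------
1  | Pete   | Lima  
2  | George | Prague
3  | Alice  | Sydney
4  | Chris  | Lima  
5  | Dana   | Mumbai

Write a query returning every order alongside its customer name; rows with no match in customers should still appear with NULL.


LEFT JOIN keeps every row from orders (the left table); where customer_id has no match in customers, the customer columns become NULL. Walk through each order:
  - order 1 (Tablet): customer_id=4 -> matches Chris
  - order 2 (Mouse): customer_id=4 -> matches Chris
  - order 3 (Lamp): customer_id=2 -> matches George
  - order 4 (Router): customer_id=NULL, no match -> kept with NULL
  - order 5 (Desk): customer_id=2 -> matches George
  - order 6 (Phone): customer_id=1 -> matches Pete
  - order 7 (Webcam): customer_id=NULL, no match -> kept with NULL
  - order 8 (Laptop): customer_id=2 -> matches George
  - order 9 (Printer): customer_id=3 -> matches Alice
All 9 rows appear; 2 have NULL customer.

SQL:
SELECT a.product, b.name AS customer
FROM orders a
LEFT JOIN customers b ON a.customer_id = b.id

Result:
product | customer
--------+---------
Tablet  | Chris   
Mouse   | Chris   
Lamp    | George  
Router  | NULL    
Desk    | George  
Phone   | Pete    
Webcam  | NULL    
Laptop  | George  
Printer | Alice   


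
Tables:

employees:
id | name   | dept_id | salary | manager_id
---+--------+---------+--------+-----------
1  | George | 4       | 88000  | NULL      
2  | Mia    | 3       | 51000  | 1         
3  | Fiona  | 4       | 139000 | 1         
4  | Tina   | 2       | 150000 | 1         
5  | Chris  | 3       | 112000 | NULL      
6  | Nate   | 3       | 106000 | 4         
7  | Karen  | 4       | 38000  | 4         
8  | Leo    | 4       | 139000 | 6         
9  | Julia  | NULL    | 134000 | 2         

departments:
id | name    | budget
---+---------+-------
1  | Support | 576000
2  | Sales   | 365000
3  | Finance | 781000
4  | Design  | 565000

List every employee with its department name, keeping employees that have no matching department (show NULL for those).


LEFT JOIN keeps every row from employees (the left table); where dept_id has no match in departments, the department columns become NULL. Walk through each employee:
  - employee 1 (George): dept_id=4 -> matches Design
  - employee 2 (Mia): dept_id=3 -> matches Finance
  - employee 3 (Fiona): dept_id=4 -> matches Design
  - employee 4 (Tina): dept_id=2 -> matches Sales
  - employee 5 (Chris): dept_id=3 -> matches Finance
  - employee 6 (Nate): dept_id=3 -> matches Finance
  - employee 7 (Karen): dept_id=4 -> matches Design
  - employee 8 (Leo): dept_id=4 -> matches Design
  - employee 9 (Julia): dept_id=NULL, no match -> kept with NULL
All 9 rows appear; 1 has NULL department.

SQL:
SELECT a.name, b.name AS department
FROM employees a
LEFT JOIN departments b ON a.dept_id = b.id

Result:
name   | department
-------+-----------
George | Design    
Mia    | Finance   
Fiona  | Design    
Tina   | Sales     
Chris  | Finance   
Nate   | Finance   
Karen  | Design    
Leo    | Design    
Julia  | NULL      


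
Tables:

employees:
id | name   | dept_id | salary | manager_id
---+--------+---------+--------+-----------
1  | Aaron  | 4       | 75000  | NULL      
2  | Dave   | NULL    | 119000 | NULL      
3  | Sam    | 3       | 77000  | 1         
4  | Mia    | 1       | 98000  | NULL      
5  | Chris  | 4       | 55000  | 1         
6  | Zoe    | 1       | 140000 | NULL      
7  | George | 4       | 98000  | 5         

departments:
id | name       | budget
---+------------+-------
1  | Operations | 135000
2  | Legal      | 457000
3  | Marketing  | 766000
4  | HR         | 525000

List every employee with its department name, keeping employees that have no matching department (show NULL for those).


LEFT JOIN keeps every row from employees (the left table); where dept_id has no match in departments, the department columns become NULL. Walk through each employee:
  - employee 1 (Aaron): dept_id=4 -> matches HR
  - employee 2 (Dave): dept_id=NULL, no match -> kept with NULL
  - employee 3 (Sam): dept_id=3 -> matches Marketing
  - employee 4 (Mia): dept_id=1 -> matches Operations
  - employee 5 (Chris): dept_id=4 -> matches HR
  - employee 6 (Zoe): dept_id=1 -> matches Operations
  - employee 7 (George): dept_id=4 -> matches HR
All 7 rows appear; 1 has NULL department.

SQL:
SELECT a.name, b.name AS department
FROM employees a
LEFT JOIN departments b ON a.dept_id = b.id

Result:
name   | department
-------+-----------
Aaron  | HR        
Dave   | NULL      
Sam    | Marketing 
Mia    | Operations
Chris  | HR        
Zoe    | Operations
George | HR        


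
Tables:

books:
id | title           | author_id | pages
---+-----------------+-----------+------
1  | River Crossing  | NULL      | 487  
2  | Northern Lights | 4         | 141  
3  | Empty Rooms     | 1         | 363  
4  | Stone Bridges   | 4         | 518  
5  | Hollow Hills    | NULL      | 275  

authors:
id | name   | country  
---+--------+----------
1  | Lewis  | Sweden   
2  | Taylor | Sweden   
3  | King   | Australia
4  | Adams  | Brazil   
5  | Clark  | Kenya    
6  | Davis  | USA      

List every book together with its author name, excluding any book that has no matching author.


INNER JOIN keeps only books rows whose author_id matches an id in authors. Walk through each book:
  - book 1 (River Crossing): author_id=NULL, no match -> dropped
  - book 2 (Northern Lights): author_id=4 -> matches Adams
  - book 3 (Empty Rooms): author_id=1 -> matches Lewis
  - book 4 (Stone Bridges): author_id=4 -> matches Adams
  - book 5 (Hollow Hills): author_id=NULL, no match -> dropped
So 2 of 5 rows are dropped.

SQL:
SELECT a.title, b.name AS author
FROM books a
INNER JOIN authors b ON a.author_id = b.id

Result:
title           | author
----------------+-------
Northern Lights | Adams 
Empty Rooms     | Lewis 
Stone Bridges   | Adams 


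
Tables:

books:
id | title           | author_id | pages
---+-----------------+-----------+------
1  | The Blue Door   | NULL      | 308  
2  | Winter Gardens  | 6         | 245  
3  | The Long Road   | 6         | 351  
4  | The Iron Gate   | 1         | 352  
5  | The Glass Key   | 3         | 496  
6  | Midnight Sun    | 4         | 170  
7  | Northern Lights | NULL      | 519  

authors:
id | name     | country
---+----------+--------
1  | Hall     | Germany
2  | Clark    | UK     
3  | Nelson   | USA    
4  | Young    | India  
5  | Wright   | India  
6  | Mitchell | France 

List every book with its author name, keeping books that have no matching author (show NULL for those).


LEFT JOIN keeps every row from books (the left table); where author_id has no match in authors, the author columns become NULL. Walk through each book:
  - book 1 (The Blue Door): author_id=NULL, no match -> kept with NULL
  - book 2 (Winter Gardens): author_id=6 -> matches Mitchell
  - book 3 (The Long Road): author_id=6 -> matches Mitchell
  - book 4 (The Iron Gate): author_id=1 -> matches Hall
  - book 5 (The Glass Key): author_id=3 -> matches Nelson
  - book 6 (Midnight Sun): author_id=4 -> matches Young
  - book 7 (Northern Lights): author_id=NULL, no match -> kept with NULL
All 7 rows appear; 2 have NULL author.

SQL:
SELECT a.title, b.name AS author
FROM books a
LEFT JOIN authors b ON a.author_id = b.id

Result:
title           | author  
----------------+---------
The Blue Door   | NULL    
Winter Gardens  | Mitchell
The Long Road   | Mitchell
The Iron Gate   | Hall    
The Glass Key   | Nelson  
Midnight Sun    | Young   
Northern Lights | NULL    


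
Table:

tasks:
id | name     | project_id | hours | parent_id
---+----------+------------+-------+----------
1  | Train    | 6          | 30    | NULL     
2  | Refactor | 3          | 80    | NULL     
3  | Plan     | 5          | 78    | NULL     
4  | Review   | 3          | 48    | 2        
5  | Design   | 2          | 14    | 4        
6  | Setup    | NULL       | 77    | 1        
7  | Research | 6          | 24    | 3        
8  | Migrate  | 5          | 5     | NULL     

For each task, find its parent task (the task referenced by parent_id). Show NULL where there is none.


This is a self-join: tasks is joined to a second copy of itself, matching each row's parent_id to another row's id. Use LEFT JOIN so rows with parent_id=NULL are kept.
  - task 1 (Train): parent_id=NULL -> NULL
  - task 2 (Refactor): parent_id=NULL -> NULL
  - task 3 (Plan): parent_id=NULL -> NULL
  - task 4 (Review): parent_id=2 -> Refactor
  - task 5 (Design): parent_id=4 -> Review
  - task 6 (Setup): parent_id=1 -> Train
  - task 7 (Research): parent_id=3 -> Plan
  - task 8 (Migrate): parent_id=NULL -> NULL

SQL:
SELECT a.name AS item, b.name AS parent
FROM tasks a
LEFT JOIN tasks b ON a.parent_id = b.id

Result:
item     | parent  
---------+---------
Train    | NULL    
Refactor | NULL    
Plan     | NULL    
Review   | Refactor
Design   | Review  
Setup    | Train   
Research | Plan    
Migrate  | NULL    


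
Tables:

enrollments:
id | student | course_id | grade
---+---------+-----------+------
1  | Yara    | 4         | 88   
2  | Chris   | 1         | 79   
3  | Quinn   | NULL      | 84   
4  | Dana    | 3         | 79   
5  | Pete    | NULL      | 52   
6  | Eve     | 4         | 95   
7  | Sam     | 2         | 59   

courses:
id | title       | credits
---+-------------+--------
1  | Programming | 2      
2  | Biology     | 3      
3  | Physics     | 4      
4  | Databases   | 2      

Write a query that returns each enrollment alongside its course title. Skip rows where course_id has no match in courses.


INNER JOIN keeps only enrollments rows whose course_id matches an id in courses. Walk through each enrollment:
  - enrollment 1 (Yara): course_id=4 -> matches Databases
  - enrollment 2 (Chris): course_id=1 -> matches Programming
  - enrollment 3 (Quinn): course_id=NULL, no match -> dropped
  - enrollment 4 (Dana): course_id=3 -> matches Physics
  - enrollment 5 (Pete): course_id=NULL, no match -> dropped
  - enrollment 6 (Eve): course_id=4 -> matches Databases
  - enrollment 7 (Sam): course_id=2 -> matches Biology
So 2 of 7 rows are dropped.

SQL:
SELECT a.student, b.title AS course
FROM enrollments a
INNER JOIN courses b ON a.course_id = b.id

Result:
student | course     
--------+------------
Yara    | Databases  
Chris   | Programming
Dana    | Physics    
Eve     | Databases  
Sam     | Biology    


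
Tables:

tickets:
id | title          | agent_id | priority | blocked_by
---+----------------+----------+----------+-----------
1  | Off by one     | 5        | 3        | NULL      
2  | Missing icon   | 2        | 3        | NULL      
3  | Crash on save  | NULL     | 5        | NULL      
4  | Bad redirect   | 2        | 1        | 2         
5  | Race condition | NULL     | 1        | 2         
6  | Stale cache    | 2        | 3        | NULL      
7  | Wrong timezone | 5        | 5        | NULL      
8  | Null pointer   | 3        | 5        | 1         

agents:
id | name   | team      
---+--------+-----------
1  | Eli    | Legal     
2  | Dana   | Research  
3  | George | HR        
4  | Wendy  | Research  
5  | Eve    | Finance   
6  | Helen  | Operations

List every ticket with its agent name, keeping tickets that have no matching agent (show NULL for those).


LEFT JOIN keeps every row from tickets (the left table); where agent_id has no match in agents, the agent columns become NULL. Walk through each ticket:
  - ticket 1 (Off by one): agent_id=5 -> matches Eve
  - ticket 2 (Missing icon): agent_id=2 -> matches Dana
  - ticket 3 (Crash on save): agent_id=NULL, no match -> kept with NULL
  - ticket 4 (Bad redirect): agent_id=2 -> matches Dana
  - ticket 5 (Race condition): agent_id=NULL, no match -> kept with NULL
  - ticket 6 (Stale cache): agent_id=2 -> matches Dana
  - ticket 7 (Wrong timezone): agent_id=5 -> matches Eve
  - ticket 8 (Null pointer): agent_id=3 -> matches George
All 8 rows appear; 2 have NULL agent.

SQL:
SELECT a.title, b.name AS agent
FROM tickets a
LEFT JOIN agents b ON a.agent_id = b.id

Result:
title          | agent 
---------------+-------
Off by one     | Eve   
Missing icon   | Dana  
Crash on save  | NULL  
Bad redirect   | Dana  
Race condition | NULL  
Stale cache    | Dana  
Wrong timezone | Eve   
Null pointer   | George


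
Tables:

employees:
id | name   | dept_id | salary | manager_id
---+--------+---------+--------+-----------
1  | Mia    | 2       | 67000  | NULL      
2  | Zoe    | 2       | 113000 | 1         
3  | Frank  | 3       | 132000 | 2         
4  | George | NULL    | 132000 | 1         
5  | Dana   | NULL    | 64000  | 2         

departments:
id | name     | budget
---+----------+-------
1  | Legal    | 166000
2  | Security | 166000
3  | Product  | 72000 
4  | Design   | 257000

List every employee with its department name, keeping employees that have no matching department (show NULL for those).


LEFT JOIN keeps every row from employees (the left table); where dept_id has no match in departments, the department columns become NULL. Walk through each employee:
  - employee 1 (Mia): dept_id=2 -> matches Security
  - employee 2 (Zoe): dept_id=2 -> matches Security
  - employee 3 (Frank): dept_id=3 -> matches Product
  - employee 4 (George): dept_id=NULL, no match -> kept with NULL
  - employee 5 (Dana): dept_id=NULL, no match -> kept with NULL
All 5 rows appear; 2 have NULL department.

SQL:
SELECT a.name, b.name AS department
FROM employees a
LEFT JOIN departments b ON a.dept_id = b.id

Result:
name   | department
-------+-----------
Mia    | Security  
Zoe    | Security  
Frank  | Product   
George | NULL      
Dana   | NULL      
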